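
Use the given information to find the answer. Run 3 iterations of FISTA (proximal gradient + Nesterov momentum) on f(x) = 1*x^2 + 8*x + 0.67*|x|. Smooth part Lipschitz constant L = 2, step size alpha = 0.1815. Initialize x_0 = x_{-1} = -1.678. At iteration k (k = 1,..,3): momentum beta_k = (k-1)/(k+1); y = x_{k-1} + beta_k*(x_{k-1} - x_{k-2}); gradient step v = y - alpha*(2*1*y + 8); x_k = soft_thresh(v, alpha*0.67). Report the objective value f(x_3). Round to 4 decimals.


FISTA on f(x) = 1*x^2 + 8*x + 0.67*|x|
L = 2, alpha = 0.1815
Iteration 1: beta = 0.0, y = -1.678 + 0.0*(-1.678 + 1.678) = -1.678
  grad(y) = 4.644, v = y - alpha*grad = -2.5209
  prox(v) = soft_thresh(-2.5209, 0.1216) = -2.3993
Iteration 2: beta = 0.3333, y = -2.3993 + 0.3333*(-2.3993 + 1.678) = -2.6397
  grad(y) = 2.7206, v = y - alpha*grad = -3.1335
  prox(v) = soft_thresh(-3.1335, 0.1216) = -3.0119
Iteration 3: beta = 0.5, y = -3.0119 + 0.5*(-3.0119 + 2.3993) = -3.3182
  grad(y) = 1.3636, v = y - alpha*grad = -3.5657
  prox(v) = soft_thresh(-3.5657, 0.1216) = -3.4441
f(x_3) = 1*(-3.4441)^2 + 8*(-3.4441) + 0.67*|-3.4441| = -13.3834


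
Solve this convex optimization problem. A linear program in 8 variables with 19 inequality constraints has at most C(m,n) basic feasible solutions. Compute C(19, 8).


Each vertex corresponds to some choice of n active constraints out of m, so the number of vertices is at most C(m, n) = m! / (n!(m-n)!).
m = 19, n = 8
Numerator: 19 * 18 * 17 * 16 * 15 * 14 * 13 * 12
Denominator: 8! = 40320
C(19, 8) = 75582


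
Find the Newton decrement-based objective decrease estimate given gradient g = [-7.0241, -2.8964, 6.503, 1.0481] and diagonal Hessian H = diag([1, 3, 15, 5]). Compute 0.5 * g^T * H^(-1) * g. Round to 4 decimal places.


Step 1: H is diagonal, so H^(-1) * g = [-7.0241, -0.9655, 0.4335, 0.2096].
Step 2: g^T H^(-1) g = sum_i g_i^2 / H_ii
  = (-7.0241)^2/1 + (-2.8964)^2/3 + (6.503)^2/15 + (1.0481)^2/5
  = 49.338 + 2.7964 + 2.8193 + 0.2197 = 55.1733
Step 3: Objective decrease = 0.5 * g^T H^(-1) g = 27.5867


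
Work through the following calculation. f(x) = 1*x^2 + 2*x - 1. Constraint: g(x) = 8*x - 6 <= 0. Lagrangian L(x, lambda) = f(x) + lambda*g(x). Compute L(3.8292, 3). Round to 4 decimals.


Step 1: Evaluate f(x).
f(3.8292) = 1*3.8292^2 + 2*3.8292 - 1 = 21.3212
Step 2: Evaluate g(x).
g(3.8292) = 8*3.8292 - 6 = 24.6336
Step 3: Compute Lagrangian.
L = 21.3212 + 3*24.6336 = 95.222


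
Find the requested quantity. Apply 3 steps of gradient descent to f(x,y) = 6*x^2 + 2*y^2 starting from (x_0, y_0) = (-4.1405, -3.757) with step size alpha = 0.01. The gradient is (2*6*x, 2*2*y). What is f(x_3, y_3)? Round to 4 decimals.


Gradient descent on f(x,y) = 6*x^2 + 2*y^2.
Starting point: (-4.1405, -3.757), alpha = 0.01
Step 1: grad_x = 2*6*-4.1405 = -49.686, grad_y = 2*2*-3.757 = -15.028
  x_1 = -4.1405 - 0.01*-49.686 = -3.6436
  y_1 = -3.757 - 0.01*-15.028 = -3.6067
Step 2: grad_x = 2*6*-3.6436 = -43.7237, grad_y = 2*2*-3.6067 = -14.4269
  x_2 = -3.6436 - 0.01*-43.7237 = -3.2064
  y_2 = -3.6067 - 0.01*-14.4269 = -3.4625
Step 3: grad_x = 2*6*-3.2064 = -38.4768, grad_y = 2*2*-3.4625 = -13.8498
  x_3 = -3.2064 - 0.01*-38.4768 = -2.8216
  y_3 = -3.4625 - 0.01*-13.8498 = -3.324
f(-2.8216, -3.324) = 6*(-2.8216)^2 + 2*(-3.324)^2 = 69.8671


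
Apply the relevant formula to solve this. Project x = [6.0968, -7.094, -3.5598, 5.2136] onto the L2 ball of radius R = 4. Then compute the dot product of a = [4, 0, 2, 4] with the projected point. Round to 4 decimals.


Step 1: Compute ||x|| (intermediates to 6 decimals).
||x|| = sqrt(6.0968^2 + (-7.094)^2 + (-3.5598)^2 + 5.2136^2) = 11.284928
Step 2: Project.
Since ||x|| > R, scale = R/||x|| = 4/11.284928 = 0.354455, proj(x) = scale * x
proj(x) = [2.161041, -2.514504, -1.261789, 1.847987]
Step 3: Dot product.
a^T * proj(x) = 4*2.161041 + 0*(-2.514504) + 2*(-1.261789) + 4*1.847987 = 13.5125


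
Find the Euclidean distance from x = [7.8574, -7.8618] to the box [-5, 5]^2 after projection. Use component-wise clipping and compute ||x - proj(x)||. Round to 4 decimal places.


Project each component onto [-5, 5].
clip(7.8574) = 5.0, clip(-7.8618) = -5.0
Projection = [5.0, -5.0]
Squared diffs: [8.1647, 8.1899]
Distance = sqrt(16.3546) = 4.0441


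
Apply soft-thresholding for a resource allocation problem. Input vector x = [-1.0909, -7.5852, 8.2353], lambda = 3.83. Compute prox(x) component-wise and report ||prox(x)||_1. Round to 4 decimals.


Soft-thresholding with lambda = 3.83:
prox(-1.0909) = sign(-1.0909)*max(|-1.0909| - 3.83, 0) = 0.0
prox(-7.5852) = sign(-7.5852)*max(|-7.5852| - 3.83, 0) = -3.7552
prox(8.2353) = sign(8.2353)*max(|8.2353| - 3.83, 0) = 4.4053
prox(x) = [0.0, -3.7552, 4.4053]
||prox(x)||_1 = 0.0 + 3.7552 + 4.4053 = 8.1605


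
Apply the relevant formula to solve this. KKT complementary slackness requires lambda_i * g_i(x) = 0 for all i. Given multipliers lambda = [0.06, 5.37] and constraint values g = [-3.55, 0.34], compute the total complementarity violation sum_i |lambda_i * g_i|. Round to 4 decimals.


KKT complementary slackness check:
lambda_1 * g_1 = 0.06 * -3.55 = -0.213
lambda_2 * g_2 = 5.37 * 0.34 = 1.8258
Total violation = 0.213 + 1.8258 = 2.0388


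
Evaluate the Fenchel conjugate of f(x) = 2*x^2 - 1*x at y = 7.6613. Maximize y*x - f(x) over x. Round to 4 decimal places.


f*(y) = sup_x {y*x - a*x^2 - b*x} = sup_x {(y-b)*x - a*x^2}
FOC: (y - b) - 2a*x = 0 => x* = (y - b)/(2a)
x* = (7.6613 + 1)/(2*2) = 2.1653
f*(7.6613) = (y-b)^2/(4a) = (7.6613 + 1)^2/(4*2)
= 75.0181/8 = 9.3773


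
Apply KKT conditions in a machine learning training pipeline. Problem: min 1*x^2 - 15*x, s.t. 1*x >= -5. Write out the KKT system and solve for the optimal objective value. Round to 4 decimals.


Step 1: Try lambda = 0 (constraint inactive).
Stationarity: 2*1*x - 15 = 0
x* = 15/(2*1) = 7.5
Check constraint: 1*7.5 = 7.5 >= -5 -- satisfied.
Step 2: Compute optimal value.
f(x*) = 1*7.5^2 - 15*7.5 = -56.25


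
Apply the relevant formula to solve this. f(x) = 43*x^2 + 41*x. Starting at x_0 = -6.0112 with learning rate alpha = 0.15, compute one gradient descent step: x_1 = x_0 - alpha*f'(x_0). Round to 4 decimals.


We compute the gradient at x_0 and apply the update.
f'(x) = 86*x + 41
f'(-6.0112) = 86*-6.0112 + 41 = -475.9632
x_1 = -6.0112 - 0.15*-475.9632 = 65.3833


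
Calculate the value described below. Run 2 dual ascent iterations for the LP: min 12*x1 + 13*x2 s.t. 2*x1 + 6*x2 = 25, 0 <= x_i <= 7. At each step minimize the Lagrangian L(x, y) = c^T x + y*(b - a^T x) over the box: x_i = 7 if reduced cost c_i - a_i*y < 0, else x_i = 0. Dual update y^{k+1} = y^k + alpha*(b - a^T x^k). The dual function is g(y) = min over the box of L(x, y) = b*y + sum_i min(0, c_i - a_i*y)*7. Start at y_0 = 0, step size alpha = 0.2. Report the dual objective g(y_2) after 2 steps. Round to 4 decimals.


Dual ascent for LP: min 12*x1 + 13*x2, 2*x1 + 6*x2 = 25, 0 <= x_i <= 7
Step 1: y^k = 0.0, reduced costs: (12.0, 13.0)
  x^k = (0.0, 0.0), subgradient = b - a^T x = 25.0
  y^{k+1} = 0.0 + 0.2*25.0 = 5.0
Step 2: y^k = 5.0, reduced costs: (2.0, -17.0)
  x^k = (0.0, 7.0), subgradient = b - a^T x = -17.0
  y^{k+1} = 5.0 + 0.2*-17.0 = 1.6
Dual objective at y_2 = 1.6: reduced costs (8.8, 3.4), box minimizer x = (0.0, 0.0)
g(y_2) = b*y + (c1 - a1*y)*x1 + (c2 - a2*y)*x2 = 25*1.6 + 8.8*0.0 + 3.4*0.0 = 40.0 + 0.0 + 0.0 = 40.0


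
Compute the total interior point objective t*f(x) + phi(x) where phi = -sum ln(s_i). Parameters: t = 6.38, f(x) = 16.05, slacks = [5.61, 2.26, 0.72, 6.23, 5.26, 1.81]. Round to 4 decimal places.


Step 1: Compute log-barrier.
ln values: [1.7246, 0.8154, -0.3285, 1.8294, 1.6601, 0.5933]
phi = -(1.7246 + 0.8154 - 0.3285 + 1.8294 + 1.6601 + 0.5933) = -6.2942
Step 2: Compute augmented objective.
t*f(x) = 6.38*16.05 = 102.399
Total = 102.399 - 6.2942 = 96.1048


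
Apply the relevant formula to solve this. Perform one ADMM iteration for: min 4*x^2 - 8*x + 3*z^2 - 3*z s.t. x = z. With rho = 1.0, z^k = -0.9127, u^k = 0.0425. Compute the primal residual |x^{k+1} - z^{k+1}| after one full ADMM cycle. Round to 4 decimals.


ADMM iteration with rho = 1.0, z^k = -0.9127, u^k = 0.0425
Step 1: x-update.
Minimize 4*x^2 - 8*x + (1.0/2)*(x + 0.9127 + 0.0425)^2
FOC: (2*4 + 1.0)*x = 8 + 1.0*(-0.9127 - 0.0425)
x^{k+1} = 0.7828
Step 2: z-update.
Minimize 3*z^2 - 3*z + (1.0/2)*(0.7828 - z + 0.0425)^2
FOC: (2*3 + 1.0)*z = 3 + 1.0*(0.7828 + 0.0425)
z^{k+1} = 0.5465
Step 3: u-update.
u^{k+1} = 0.0425 + 0.7828 - 0.5465 = 0.2788
Step 4: Primal residual = |0.7828 - 0.5465| = 0.2363


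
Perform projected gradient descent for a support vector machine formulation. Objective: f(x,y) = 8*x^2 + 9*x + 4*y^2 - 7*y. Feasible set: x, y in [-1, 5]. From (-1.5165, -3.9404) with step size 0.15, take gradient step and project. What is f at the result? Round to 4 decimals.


Step 1: Compute gradient at (-1.5165, -3.9404).
grad_x = 2*8*-1.5165 + 9 = -15.264
grad_y = 2*4*-3.9404 - 7 = -38.5232
Step 2: Gradient step.
x_raw = -1.5165 - 0.15*-15.264 = 0.7731
y_raw = -3.9404 - 0.15*-38.5232 = 1.8381
Step 3: Project onto [-1, 5].
x_proj = clip(0.7731) = 0.7731
y_proj = clip(1.8381) = 1.8381
Step 4: Evaluate f.
f(0.7731, 1.8381) = 12.387


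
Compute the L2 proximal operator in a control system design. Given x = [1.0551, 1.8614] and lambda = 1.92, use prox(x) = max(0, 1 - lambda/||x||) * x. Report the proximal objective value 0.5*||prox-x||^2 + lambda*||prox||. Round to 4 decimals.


Step 1: Compute ||x||.
||x|| = 2.1396
Step 2: Compute scaling factor.
scale = max(0, 1 - 1.92/2.1396) = 0.1027
Step 3: prox(x) = [0.1083, 0.1911]
||prox(x)|| = 0.2196
Step 4: Proximal objective.
0.5*||prox-x||^2 = 1.8432
lambda*||prox|| = 0.4216
Total = 2.2649


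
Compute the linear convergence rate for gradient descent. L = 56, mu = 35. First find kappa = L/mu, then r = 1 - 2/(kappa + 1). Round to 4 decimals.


Step 1: Compute the condition number.
kappa = L/mu = 56/35 = 1.6
Step 2: Compute the convergence rate.
r = 1 - 2/(kappa + 1) = 1 - 2*mu/(L + mu) = (L - mu)/(L + mu) = 21/91 = 0.2308


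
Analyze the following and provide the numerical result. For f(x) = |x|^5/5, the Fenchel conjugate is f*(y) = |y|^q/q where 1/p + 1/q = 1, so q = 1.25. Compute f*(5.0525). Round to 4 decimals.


The conjugate exponent q satisfies 1/p + 1/q = 1.
p = 5, so q = 5/(5 - 1) = 1.25
|y|^q = 5.0525^1.25 = 7.575
f*(5.0525) = 7.575 / 1.25 = 6.06


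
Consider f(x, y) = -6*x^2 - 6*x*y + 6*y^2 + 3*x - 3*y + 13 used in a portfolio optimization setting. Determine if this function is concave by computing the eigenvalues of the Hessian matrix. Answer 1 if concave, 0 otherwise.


The Hessian of f(x,y) = -6*x^2 - 6*x*y + 6*y^2 + 3*x - 3*y + 13 is:
H = [[-12, -6], [-6, 12]]
Trace = -12 + 12 = 0
Determinant = -12*12 - (-6)^2 = -180
Discriminant = (0)^2 - 4*-180 = 720.0
Eigenvalues: lambda_1 = -13.4164, lambda_2 = 13.4164
The function is not concave.

0


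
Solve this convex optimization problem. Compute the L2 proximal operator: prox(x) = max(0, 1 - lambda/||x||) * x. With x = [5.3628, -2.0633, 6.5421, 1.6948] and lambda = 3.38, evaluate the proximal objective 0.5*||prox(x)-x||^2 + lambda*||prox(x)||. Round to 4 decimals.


Step 1: Compute ||x||.
||x|| = 8.8706
Step 2: Compute scaling factor.
scale = max(0, 1 - 3.38/8.8706) = 0.619
Step 3: prox(x) = [3.3194, -1.2771, 4.0493, 1.049]
||prox(x)|| = 5.4906
Step 4: Proximal objective.
0.5*||prox-x||^2 = 5.7122
lambda*||prox|| = 18.5582
Total = 24.2706


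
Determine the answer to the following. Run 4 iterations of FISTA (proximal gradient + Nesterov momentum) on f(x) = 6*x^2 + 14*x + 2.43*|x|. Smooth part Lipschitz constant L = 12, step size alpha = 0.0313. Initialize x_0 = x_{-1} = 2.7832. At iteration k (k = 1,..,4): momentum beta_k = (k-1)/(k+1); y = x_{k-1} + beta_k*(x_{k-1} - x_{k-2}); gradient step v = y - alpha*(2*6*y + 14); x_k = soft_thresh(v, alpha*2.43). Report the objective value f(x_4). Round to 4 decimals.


FISTA on f(x) = 6*x^2 + 14*x + 2.43*|x|
L = 12, alpha = 0.0313
Iteration 1: beta = 0.0, y = 2.7832 + 0.0*(2.7832 - 2.7832) = 2.7832
  grad(y) = 47.3984, v = y - alpha*grad = 1.2996
  prox(v) = soft_thresh(1.2996, 0.0761) = 1.2236
Iteration 2: beta = 0.3333, y = 1.2236 + 0.3333*(1.2236 - 2.7832) = 0.7037
  grad(y) = 22.4443, v = y - alpha*grad = 0.0012
  prox(v) = soft_thresh(0.0012, 0.0761) = 0.0
Iteration 3: beta = 0.5, y = 0.0 + 0.5*(0.0 - 1.2236) = -0.6118
  grad(y) = 6.6586, v = y - alpha*grad = -0.8202
  prox(v) = soft_thresh(-0.8202, 0.0761) = -0.7441
Iteration 4: beta = 0.6, y = -0.7441 + 0.6*(-0.7441 - 0.0) = -1.1906
  grad(y) = -0.2875, v = y - alpha*grad = -1.1816
  prox(v) = soft_thresh(-1.1816, 0.0761) = -1.1056
f(x_4) = 6*(-1.1056)^2 + 14*(-1.1056) + 2.43*|-1.1056| = -5.4577


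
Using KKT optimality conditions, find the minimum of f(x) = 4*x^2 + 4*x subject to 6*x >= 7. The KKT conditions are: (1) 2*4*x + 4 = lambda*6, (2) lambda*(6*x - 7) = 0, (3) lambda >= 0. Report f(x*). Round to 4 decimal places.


Step 1: Try lambda = 0 (constraint inactive).
x_unc = -4/(2*4) = -0.5
Check: 6*-0.5 = -3.0 < 7 -- violated!
Step 2: Constraint must be active: 6*x = 7
x* = 7/6 = 1.1667 (rounded; the exact value 7/6 is used below)
lambda = (2*4*(7/6) + 4)/6 = 2.2222
Step 3: Compute optimal value.
f(x*) = 4*(7/6)^2 + 4*(7/6) = 10.1111


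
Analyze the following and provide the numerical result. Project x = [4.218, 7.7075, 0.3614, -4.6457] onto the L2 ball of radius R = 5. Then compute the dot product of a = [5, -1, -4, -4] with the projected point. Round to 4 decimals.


Step 1: Compute ||x|| (intermediates to 6 decimals).
||x|| = sqrt(4.218^2 + 7.7075^2 + 0.3614^2 + (-4.6457)^2) = 9.945362
Step 2: Project.
Since ||x|| > R, scale = R/||x|| = 5/9.945362 = 0.502747, proj(x) = scale * x
proj(x) = [2.120587, 3.874923, 0.181693, -2.335612]
Step 3: Dot product.
a^T * proj(x) = 5*2.120587 - 1*3.874923 - 4*0.181693 - 4*(-2.335612) = 15.3437


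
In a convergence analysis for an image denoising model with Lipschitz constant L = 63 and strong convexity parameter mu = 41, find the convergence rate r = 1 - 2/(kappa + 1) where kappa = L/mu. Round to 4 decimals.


Step 1: Compute the condition number.
kappa = L/mu = 63/41 = 1.5366
Step 2: Compute the convergence rate.
r = 1 - 2/(kappa + 1) = 1 - 2*mu/(L + mu) = (L - mu)/(L + mu) = 22/104 = 0.2115


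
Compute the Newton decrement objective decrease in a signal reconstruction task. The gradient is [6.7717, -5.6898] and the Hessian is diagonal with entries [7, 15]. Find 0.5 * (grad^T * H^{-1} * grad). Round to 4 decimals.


Step 1: H is diagonal, so H^(-1) * g = [0.9674, -0.3793].
Step 2: g^T H^(-1) g = sum_i g_i^2 / H_ii
  = (6.7717)^2/7 + (-5.6898)^2/15
  = 6.5508 + 2.1583 = 8.7091
Step 3: Objective decrease = 0.5 * g^T H^(-1) g = 4.3546


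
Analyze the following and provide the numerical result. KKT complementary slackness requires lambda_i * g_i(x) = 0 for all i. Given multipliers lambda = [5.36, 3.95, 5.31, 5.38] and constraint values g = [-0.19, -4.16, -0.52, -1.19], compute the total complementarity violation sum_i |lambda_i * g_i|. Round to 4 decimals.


KKT complementary slackness check:
lambda_1 * g_1 = 5.36 * -0.19 = -1.0184
lambda_2 * g_2 = 3.95 * -4.16 = -16.432
lambda_3 * g_3 = 5.31 * -0.52 = -2.7612
lambda_4 * g_4 = 5.38 * -1.19 = -6.4022
Total violation = 1.0184 + 16.432 + 2.7612 + 6.4022 = 26.6138


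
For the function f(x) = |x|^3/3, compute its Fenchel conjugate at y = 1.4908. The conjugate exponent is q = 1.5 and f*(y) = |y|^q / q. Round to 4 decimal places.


The conjugate exponent q satisfies 1/p + 1/q = 1.
p = 3, so q = 3/(3 - 1) = 1.5
|y|^q = 1.4908^1.5 = 1.8202
f*(1.4908) = 1.8202 / 1.5 = 1.2135


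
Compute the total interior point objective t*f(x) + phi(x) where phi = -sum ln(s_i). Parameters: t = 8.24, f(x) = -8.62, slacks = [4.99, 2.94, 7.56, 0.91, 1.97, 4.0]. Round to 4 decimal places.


Step 1: Compute log-barrier.
ln values: [1.6074, 1.0784, 2.0229, -0.0943, 0.678, 1.3863]
phi = -(1.6074 + 1.0784 + 2.0229 - 0.0943 + 0.678 + 1.3863) = -6.6787
Step 2: Compute augmented objective.
t*f(x) = 8.24*-8.62 = -71.0288
Total = -71.0288 - 6.6787 = -77.7075


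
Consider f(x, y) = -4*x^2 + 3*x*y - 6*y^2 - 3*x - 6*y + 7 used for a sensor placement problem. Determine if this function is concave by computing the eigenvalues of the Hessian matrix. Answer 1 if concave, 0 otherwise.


The Hessian of f(x,y) = -4*x^2 + 3*x*y - 6*y^2 - 3*x - 6*y + 7 is:
H = [[-8, 3], [3, -12]]
Trace = -8 - 12 = -20
Determinant = -8*-12 - (3)^2 = 87
Discriminant = (-20)^2 - 4*87 = 52.0
Eigenvalues: lambda_1 = -13.6056, lambda_2 = -6.3944
The function is concave.

1


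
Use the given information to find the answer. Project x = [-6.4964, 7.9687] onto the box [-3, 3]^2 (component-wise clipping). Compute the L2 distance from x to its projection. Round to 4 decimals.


Project each component onto [-3, 3].
clip(-6.4964) = -3.0, clip(7.9687) = 3.0
Projection = [-3.0, 3.0]
Squared diffs: [12.2248, 24.688]
Distance = sqrt(36.9128) = 6.0756


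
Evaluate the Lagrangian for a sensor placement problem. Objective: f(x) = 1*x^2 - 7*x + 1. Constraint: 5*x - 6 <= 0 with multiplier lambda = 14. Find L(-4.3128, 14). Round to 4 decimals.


Step 1: Evaluate f(x).
f(-4.3128) = 1*(-4.3128)^2 - 7*(-4.3128) + 1 = 49.7898
Step 2: Evaluate g(x).
g(-4.3128) = 5*-4.3128 - 6 = -27.564
Step 3: Compute Lagrangian.
L = 49.7898 + 14*-27.564 = -336.1062


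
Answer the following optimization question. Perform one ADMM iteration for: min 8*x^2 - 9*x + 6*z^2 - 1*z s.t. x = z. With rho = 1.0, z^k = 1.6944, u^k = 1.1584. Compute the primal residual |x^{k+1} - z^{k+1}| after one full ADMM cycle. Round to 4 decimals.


ADMM iteration with rho = 1.0, z^k = 1.6944, u^k = 1.1584
Step 1: x-update.
Minimize 8*x^2 - 9*x + (1.0/2)*(x - 1.6944 + 1.1584)^2
FOC: (2*8 + 1.0)*x = 9 + 1.0*(1.6944 - 1.1584)
x^{k+1} = 0.5609
Step 2: z-update.
Minimize 6*z^2 - 1*z + (1.0/2)*(0.5609 - z + 1.1584)^2
FOC: (2*6 + 1.0)*z = 1 + 1.0*(0.5609 + 1.1584)
z^{k+1} = 0.2092
Step 3: u-update.
u^{k+1} = 1.1584 + 0.5609 - 0.2092 = 1.5102
Step 4: Primal residual = |0.5609 - 0.2092| = 0.3518


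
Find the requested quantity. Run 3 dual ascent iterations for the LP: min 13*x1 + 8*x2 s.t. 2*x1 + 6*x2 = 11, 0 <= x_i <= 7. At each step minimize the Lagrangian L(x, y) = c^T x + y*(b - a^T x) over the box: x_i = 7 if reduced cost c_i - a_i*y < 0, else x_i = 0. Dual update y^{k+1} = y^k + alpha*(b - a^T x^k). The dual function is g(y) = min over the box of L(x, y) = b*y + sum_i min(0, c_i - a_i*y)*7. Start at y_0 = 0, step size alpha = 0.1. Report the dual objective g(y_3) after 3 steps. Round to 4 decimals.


Dual ascent for LP: min 13*x1 + 8*x2, 2*x1 + 6*x2 = 11, 0 <= x_i <= 7
Step 1: y^k = 0.0, reduced costs: (13.0, 8.0)
  x^k = (0.0, 0.0), subgradient = b - a^T x = 11.0
  y^{k+1} = 0.0 + 0.1*11.0 = 1.1
Step 2: y^k = 1.1, reduced costs: (10.8, 1.4)
  x^k = (0.0, 0.0), subgradient = b - a^T x = 11.0
  y^{k+1} = 1.1 + 0.1*11.0 = 2.2
Step 3: y^k = 2.2, reduced costs: (8.6, -5.2)
  x^k = (0.0, 7.0), subgradient = b - a^T x = -31.0
  y^{k+1} = 2.2 + 0.1*-31.0 = -0.9
Dual objective at y_3 = -0.9: reduced costs (14.8, 13.4), box minimizer x = (0.0, 0.0)
g(y_3) = b*y + (c1 - a1*y)*x1 + (c2 - a2*y)*x2 = 11*(-0.9) + 14.8*0.0 + 13.4*0.0 = -9.9 + 0.0 + 0.0 = -9.9


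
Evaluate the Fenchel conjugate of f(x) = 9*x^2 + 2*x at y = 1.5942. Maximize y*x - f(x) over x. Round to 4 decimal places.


f*(y) = sup_x {y*x - a*x^2 - b*x} = sup_x {(y-b)*x - a*x^2}
FOC: (y - b) - 2a*x = 0 => x* = (y - b)/(2a)
x* = (1.5942 - 2)/(2*9) = -0.0225
f*(1.5942) = (y-b)^2/(4a) = (1.5942 - 2)^2/(4*9)
= 0.1647/36 = 0.0046


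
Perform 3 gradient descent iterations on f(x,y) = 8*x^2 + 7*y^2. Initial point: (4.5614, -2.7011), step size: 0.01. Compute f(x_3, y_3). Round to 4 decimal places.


Gradient descent on f(x,y) = 8*x^2 + 7*y^2.
Starting point: (4.5614, -2.7011), alpha = 0.01
Step 1: grad_x = 2*8*4.5614 = 72.9824, grad_y = 2*7*-2.7011 = -37.8154
  x_1 = 4.5614 - 0.01*72.9824 = 3.8316
  y_1 = -2.7011 - 0.01*-37.8154 = -2.3229
Step 2: grad_x = 2*8*3.8316 = 61.3052, grad_y = 2*7*-2.3229 = -32.5212
  x_2 = 3.8316 - 0.01*61.3052 = 3.2185
  y_2 = -2.3229 - 0.01*-32.5212 = -1.9977
Step 3: grad_x = 2*8*3.2185 = 51.4964, grad_y = 2*7*-1.9977 = -27.9683
  x_3 = 3.2185 - 0.01*51.4964 = 2.7036
  y_3 = -1.9977 - 0.01*-27.9683 = -1.7181
f(2.7036, -1.7181) = 8*2.7036^2 + 7*(-1.7181)^2 = 79.1358


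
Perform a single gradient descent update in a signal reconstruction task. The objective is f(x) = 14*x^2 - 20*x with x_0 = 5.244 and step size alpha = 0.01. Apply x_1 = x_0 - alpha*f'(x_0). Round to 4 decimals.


We compute the gradient at x_0 and apply the update.
f'(x) = 28*x - 20
f'(5.244) = 28*5.244 - 20 = 126.832
x_1 = 5.244 - 0.01*126.832 = 3.9757


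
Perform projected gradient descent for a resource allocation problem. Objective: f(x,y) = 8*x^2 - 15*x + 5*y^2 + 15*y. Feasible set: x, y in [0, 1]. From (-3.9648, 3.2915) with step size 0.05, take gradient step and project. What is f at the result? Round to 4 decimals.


Step 1: Compute gradient at (-3.9648, 3.2915).
grad_x = 2*8*-3.9648 - 15 = -78.4368
grad_y = 2*5*3.2915 + 15 = 47.915
Step 2: Gradient step.
x_raw = -3.9648 - 0.05*-78.4368 = -0.043
y_raw = 3.2915 - 0.05*47.915 = 0.8958
Step 3: Project onto [0, 1].
x_proj = clip(-0.043) = 0.0
y_proj = clip(0.8958) = 0.8958
Step 4: Evaluate f.
f(0.0, 0.8958) = 17.4481


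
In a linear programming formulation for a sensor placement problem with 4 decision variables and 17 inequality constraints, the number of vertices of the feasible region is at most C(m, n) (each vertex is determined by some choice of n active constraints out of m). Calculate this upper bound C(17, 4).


Each vertex corresponds to some choice of n active constraints out of m, so the number of vertices is at most C(m, n) = m! / (n!(m-n)!).
m = 17, n = 4
Numerator: 17 * 16 * 15 * 14
Denominator: 4! = 24
C(17, 4) = 2380


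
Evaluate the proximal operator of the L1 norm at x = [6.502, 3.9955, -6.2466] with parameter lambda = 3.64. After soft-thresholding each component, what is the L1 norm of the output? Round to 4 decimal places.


Soft-thresholding with lambda = 3.64:
prox(6.502) = sign(6.502)*max(|6.502| - 3.64, 0) = 2.862
prox(3.9955) = sign(3.9955)*max(|3.9955| - 3.64, 0) = 0.3555
prox(-6.2466) = sign(-6.2466)*max(|-6.2466| - 3.64, 0) = -2.6066
prox(x) = [2.862, 0.3555, -2.6066]
||prox(x)||_1 = 2.862 + 0.3555 + 2.6066 = 5.8241


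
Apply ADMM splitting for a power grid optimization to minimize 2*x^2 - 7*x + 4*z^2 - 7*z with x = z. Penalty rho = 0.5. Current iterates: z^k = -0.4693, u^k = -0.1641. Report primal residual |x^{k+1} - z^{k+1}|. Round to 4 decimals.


ADMM iteration with rho = 0.5, z^k = -0.4693, u^k = -0.1641
Step 1: x-update.
Minimize 2*x^2 - 7*x + (0.5/2)*(x + 0.4693 - 0.1641)^2
FOC: (2*2 + 0.5)*x = 7 + 0.5*(-0.4693 + 0.1641)
x^{k+1} = 1.5216
Step 2: z-update.
Minimize 4*z^2 - 7*z + (0.5/2)*(1.5216 - z - 0.1641)^2
FOC: (2*4 + 0.5)*z = 7 + 0.5*(1.5216 - 0.1641)
z^{k+1} = 0.9034
Step 3: u-update.
u^{k+1} = -0.1641 + 1.5216 - 0.9034 = 0.4542
Step 4: Primal residual = |1.5216 - 0.9034| = 0.6183


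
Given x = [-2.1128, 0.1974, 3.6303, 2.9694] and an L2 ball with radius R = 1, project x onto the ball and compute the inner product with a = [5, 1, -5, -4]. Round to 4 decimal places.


Step 1: Compute ||x|| (intermediates to 6 decimals).
||x|| = sqrt((-2.1128)^2 + 0.1974^2 + 3.6303^2 + 2.9694^2) = 5.147748
Step 2: Project.
Since ||x|| > R, scale = R/||x|| = 1/5.147748 = 0.19426, proj(x) = scale * x
proj(x) = [-0.410433, 0.038347, 0.705222, 0.576836]
Step 3: Dot product.
a^T * proj(x) = 5*(-0.410433) + 1*0.038347 - 5*0.705222 - 4*0.576836 = -7.8473


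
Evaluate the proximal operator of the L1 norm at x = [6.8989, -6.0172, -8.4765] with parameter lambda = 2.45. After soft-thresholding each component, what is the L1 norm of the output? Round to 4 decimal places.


Soft-thresholding with lambda = 2.45:
prox(6.8989) = sign(6.8989)*max(|6.8989| - 2.45, 0) = 4.4489
prox(-6.0172) = sign(-6.0172)*max(|-6.0172| - 2.45, 0) = -3.5672
prox(-8.4765) = sign(-8.4765)*max(|-8.4765| - 2.45, 0) = -6.0265
prox(x) = [4.4489, -3.5672, -6.0265]
||prox(x)||_1 = 4.4489 + 3.5672 + 6.0265 = 14.0426


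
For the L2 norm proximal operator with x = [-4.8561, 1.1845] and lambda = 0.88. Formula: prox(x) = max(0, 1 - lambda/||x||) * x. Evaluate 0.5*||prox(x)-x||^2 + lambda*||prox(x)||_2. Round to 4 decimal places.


Step 1: Compute ||x||.
||x|| = 4.9985
Step 2: Compute scaling factor.
scale = max(0, 1 - 0.88/4.9985) = 0.8239
Step 3: prox(x) = [-4.0012, 0.976]
||prox(x)|| = 4.1185
Step 4: Proximal objective.
0.5*||prox-x||^2 = 0.3872
lambda*||prox|| = 3.6243
Total = 4.0115


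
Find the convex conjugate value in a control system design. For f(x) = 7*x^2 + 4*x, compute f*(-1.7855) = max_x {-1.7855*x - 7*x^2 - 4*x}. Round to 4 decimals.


f*(y) = sup_x {y*x - a*x^2 - b*x} = sup_x {(y-b)*x - a*x^2}
FOC: (y - b) - 2a*x = 0 => x* = (y - b)/(2a)
x* = (-1.7855 - 4)/(2*7) = -0.4133
f*(-1.7855) = (y-b)^2/(4a) = (-1.7855 - 4)^2/(4*7)
= 33.472/28 = 1.1954


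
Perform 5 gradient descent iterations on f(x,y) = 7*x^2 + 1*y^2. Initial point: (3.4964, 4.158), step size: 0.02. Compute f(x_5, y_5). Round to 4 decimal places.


Gradient descent on f(x,y) = 7*x^2 + 1*y^2.
Starting point: (3.4964, 4.158), alpha = 0.02
Step 1: grad_x = 2*7*3.4964 = 48.9496, grad_y = 2*1*4.158 = 8.316
  x_1 = 3.4964 - 0.02*48.9496 = 2.5174
  y_1 = 4.158 - 0.02*8.316 = 3.9917
Step 2: grad_x = 2*7*2.5174 = 35.2437, grad_y = 2*1*3.9917 = 7.9834
  x_2 = 2.5174 - 0.02*35.2437 = 1.8125
  y_2 = 3.9917 - 0.02*7.9834 = 3.832
Step 3: grad_x = 2*7*1.8125 = 25.3755, grad_y = 2*1*3.832 = 7.664
  x_3 = 1.8125 - 0.02*25.3755 = 1.305
  y_3 = 3.832 - 0.02*7.664 = 3.6787
Step 4: grad_x = 2*7*1.305 = 18.2703, grad_y = 2*1*3.6787 = 7.3575
  x_4 = 1.305 - 0.02*18.2703 = 0.9396
  y_4 = 3.6787 - 0.02*7.3575 = 3.5316
Step 5: grad_x = 2*7*0.9396 = 13.1546, grad_y = 2*1*3.5316 = 7.0632
  x_5 = 0.9396 - 0.02*13.1546 = 0.6765
  y_5 = 3.5316 - 0.02*7.0632 = 3.3903
f(0.6765, 3.3903) = 7*0.6765^2 + 1*3.3903^2 = 14.6981


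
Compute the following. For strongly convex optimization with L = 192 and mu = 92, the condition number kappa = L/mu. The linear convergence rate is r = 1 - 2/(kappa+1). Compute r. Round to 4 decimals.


Step 1: Compute the condition number.
kappa = L/mu = 192/92 = 2.087
Step 2: Compute the convergence rate.
r = 1 - 2/(kappa + 1) = 1 - 2*mu/(L + mu) = (L - mu)/(L + mu) = 100/284 = 0.3521


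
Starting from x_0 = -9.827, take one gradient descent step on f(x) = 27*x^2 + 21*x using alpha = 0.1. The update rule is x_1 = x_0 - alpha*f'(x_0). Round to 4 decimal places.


We compute the gradient at x_0 and apply the update.
f'(x) = 54*x + 21
f'(-9.827) = 54*-9.827 + 21 = -509.658
x_1 = -9.827 - 0.1*-509.658 = 41.1388


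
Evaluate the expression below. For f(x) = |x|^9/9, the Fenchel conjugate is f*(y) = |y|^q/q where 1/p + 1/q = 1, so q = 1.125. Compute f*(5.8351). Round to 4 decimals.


The conjugate exponent q satisfies 1/p + 1/q = 1.
p = 9, so q = 9/(9 - 1) = 1.125
|y|^q = 5.8351^1.125 = 7.2745
f*(5.8351) = 7.2745 / 1.125 = 6.4662


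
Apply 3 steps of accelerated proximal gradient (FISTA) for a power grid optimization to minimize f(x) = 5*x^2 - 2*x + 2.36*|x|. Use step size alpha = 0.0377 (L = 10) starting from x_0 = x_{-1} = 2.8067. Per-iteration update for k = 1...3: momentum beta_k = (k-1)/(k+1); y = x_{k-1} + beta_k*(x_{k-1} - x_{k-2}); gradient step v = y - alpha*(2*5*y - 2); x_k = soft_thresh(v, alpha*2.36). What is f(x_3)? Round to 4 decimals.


FISTA on f(x) = 5*x^2 - 2*x + 2.36*|x|
L = 10, alpha = 0.0377
Iteration 1: beta = 0.0, y = 2.8067 + 0.0*(2.8067 - 2.8067) = 2.8067
  grad(y) = 26.067, v = y - alpha*grad = 1.824
  prox(v) = soft_thresh(1.824, 0.089) = 1.735
Iteration 2: beta = 0.3333, y = 1.735 + 0.3333*(1.735 - 2.8067) = 1.3778
  grad(y) = 11.7777, v = y - alpha*grad = 0.9338
  prox(v) = soft_thresh(0.9338, 0.089) = 0.8448
Iteration 3: beta = 0.5, y = 0.8448 + 0.5*(0.8448 - 1.735) = 0.3997
  grad(y) = 1.9967, v = y - alpha*grad = 0.3244
  prox(v) = soft_thresh(0.3244, 0.089) = 0.2354
f(x_3) = 5*0.2354^2 - 2*0.2354 + 2.36*|0.2354| = 0.3619


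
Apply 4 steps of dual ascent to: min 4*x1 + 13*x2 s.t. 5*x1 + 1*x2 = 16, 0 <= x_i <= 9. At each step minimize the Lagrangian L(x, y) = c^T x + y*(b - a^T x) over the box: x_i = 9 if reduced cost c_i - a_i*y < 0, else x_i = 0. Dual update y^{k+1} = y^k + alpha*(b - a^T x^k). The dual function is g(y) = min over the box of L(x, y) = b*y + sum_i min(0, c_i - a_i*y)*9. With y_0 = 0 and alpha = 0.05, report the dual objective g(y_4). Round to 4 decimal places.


Dual ascent for LP: min 4*x1 + 13*x2, 5*x1 + 1*x2 = 16, 0 <= x_i <= 9
Step 1: y^k = 0.0, reduced costs: (4.0, 13.0)
  x^k = (0.0, 0.0), subgradient = b - a^T x = 16.0
  y^{k+1} = 0.0 + 0.05*16.0 = 0.8
Step 2: y^k = 0.8, reduced costs: (0.0, 12.2)
  x^k = (0.0, 0.0), subgradient = b - a^T x = 16.0
  y^{k+1} = 0.8 + 0.05*16.0 = 1.6
Step 3: y^k = 1.6, reduced costs: (-4.0, 11.4)
  x^k = (9.0, 0.0), subgradient = b - a^T x = -29.0
  y^{k+1} = 1.6 + 0.05*-29.0 = 0.15
Step 4: y^k = 0.15, reduced costs: (3.25, 12.85)
  x^k = (0.0, 0.0), subgradient = b - a^T x = 16.0
  y^{k+1} = 0.15 + 0.05*16.0 = 0.95
Dual objective at y_4 = 0.95: reduced costs (-0.75, 12.05), box minimizer x = (9.0, 0.0)
g(y_4) = b*y + (c1 - a1*y)*x1 + (c2 - a2*y)*x2 = 16*0.95 + (-0.75)*9.0 + 12.05*0.0 = 15.2 - 6.75 + 0.0 = 8.45


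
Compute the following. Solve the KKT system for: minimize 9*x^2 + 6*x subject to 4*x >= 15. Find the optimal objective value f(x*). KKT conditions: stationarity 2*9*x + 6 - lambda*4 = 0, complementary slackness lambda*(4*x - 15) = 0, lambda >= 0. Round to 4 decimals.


Step 1: Try lambda = 0 (constraint inactive).
x_unc = -6/(2*9) = -0.3333
Check: 4*-0.3333 = -1.3332 < 15 -- violated!
Step 2: Constraint must be active: 4*x = 15
x* = 15/4 = 3.75
lambda = (2*9*3.75 + 6)/4 = 18.375
Step 3: Compute optimal value.
f(x*) = 9*3.75^2 + 6*3.75 = 149.0625


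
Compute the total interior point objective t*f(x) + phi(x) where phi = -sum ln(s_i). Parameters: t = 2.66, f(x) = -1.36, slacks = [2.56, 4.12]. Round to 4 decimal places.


Step 1: Compute log-barrier.
ln values: [0.94, 1.4159]
phi = -(0.94 + 1.4159) = -2.3559
Step 2: Compute augmented objective.
t*f(x) = 2.66*-1.36 = -3.6176
Total = -3.6176 - 2.3559 = -5.9735


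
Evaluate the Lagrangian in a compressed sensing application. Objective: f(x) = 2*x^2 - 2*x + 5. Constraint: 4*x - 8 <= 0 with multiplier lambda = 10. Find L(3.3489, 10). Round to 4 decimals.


Step 1: Evaluate f(x).
f(3.3489) = 2*3.3489^2 - 2*3.3489 + 5 = 20.7325
Step 2: Evaluate g(x).
g(3.3489) = 4*3.3489 - 8 = 5.3956
Step 3: Compute Lagrangian.
L = 20.7325 + 10*5.3956 = 74.6885


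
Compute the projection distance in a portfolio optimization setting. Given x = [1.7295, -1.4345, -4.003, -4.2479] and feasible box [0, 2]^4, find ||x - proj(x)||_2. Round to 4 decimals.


Project each component onto [0, 2].
clip(1.7295) = 1.7295, clip(-1.4345) = 0.0, clip(-4.003) = 0.0, clip(-4.2479) = 0.0
Projection = [1.7295, 0.0, 0.0, 0.0]
Squared diffs: [0.0, 2.0578, 16.024, 18.0447]
Distance = sqrt(36.1265) = 6.0105


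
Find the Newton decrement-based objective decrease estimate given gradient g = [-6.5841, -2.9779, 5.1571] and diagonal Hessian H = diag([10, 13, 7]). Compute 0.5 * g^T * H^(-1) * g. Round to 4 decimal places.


Step 1: H is diagonal, so H^(-1) * g = [-0.6584, -0.2291, 0.7367].
Step 2: g^T H^(-1) g = sum_i g_i^2 / H_ii
  = (-6.5841)^2/10 + (-2.9779)^2/13 + (5.1571)^2/7
  = 4.335 + 0.6821 + 3.7994 = 8.8166
Step 3: Objective decrease = 0.5 * g^T H^(-1) g = 4.4083


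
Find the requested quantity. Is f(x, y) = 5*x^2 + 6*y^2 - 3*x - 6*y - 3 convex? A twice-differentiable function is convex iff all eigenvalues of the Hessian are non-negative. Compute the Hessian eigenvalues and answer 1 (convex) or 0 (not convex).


The Hessian of f(x,y) = 5*x^2 + 6*y^2 - 3*x - 6*y - 3 is:
H = [[10, 0], [0, 12]]
Trace = 10 + 12 = 22
Determinant = 10*12 - (0)^2 = 120
Discriminant = (22)^2 - 4*120 = 4.0
Eigenvalues: lambda_1 = 10.0, lambda_2 = 12.0
The function is convex.

1


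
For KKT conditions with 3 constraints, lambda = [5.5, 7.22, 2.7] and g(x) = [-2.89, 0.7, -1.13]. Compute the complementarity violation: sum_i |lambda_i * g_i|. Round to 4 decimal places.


KKT complementary slackness check:
lambda_1 * g_1 = 5.5 * -2.89 = -15.895
lambda_2 * g_2 = 7.22 * 0.7 = 5.054
lambda_3 * g_3 = 2.7 * -1.13 = -3.051
Total violation = 15.895 + 5.054 + 3.051 = 24.0


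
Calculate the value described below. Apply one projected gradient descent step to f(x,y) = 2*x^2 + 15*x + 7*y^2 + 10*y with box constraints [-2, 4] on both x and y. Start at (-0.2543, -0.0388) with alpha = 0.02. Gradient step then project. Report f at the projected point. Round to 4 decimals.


Step 1: Compute gradient at (-0.2543, -0.0388).
grad_x = 2*2*-0.2543 + 15 = 13.9828
grad_y = 2*7*-0.0388 + 10 = 9.4568
Step 2: Gradient step.
x_raw = -0.2543 - 0.02*13.9828 = -0.534
y_raw = -0.0388 - 0.02*9.4568 = -0.2279
Step 3: Project onto [-2, 4].
x_proj = clip(-0.534) = -0.534
y_proj = clip(-0.2279) = -0.2279
Step 4: Evaluate f.
f(-0.534, -0.2279) = -9.3548


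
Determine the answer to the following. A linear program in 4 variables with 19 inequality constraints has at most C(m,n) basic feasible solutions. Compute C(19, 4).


Each vertex corresponds to some choice of n active constraints out of m, so the number of vertices is at most C(m, n) = m! / (n!(m-n)!).
m = 19, n = 4
Numerator: 19 * 18 * 17 * 16
Denominator: 4! = 24
C(19, 4) = 3876


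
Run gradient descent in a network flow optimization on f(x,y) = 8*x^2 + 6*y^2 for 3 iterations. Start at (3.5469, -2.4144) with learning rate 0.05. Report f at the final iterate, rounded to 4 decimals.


Gradient descent on f(x,y) = 8*x^2 + 6*y^2.
Starting point: (3.5469, -2.4144), alpha = 0.05
Step 1: grad_x = 2*8*3.5469 = 56.7504, grad_y = 2*6*-2.4144 = -28.9728
  x_1 = 3.5469 - 0.05*56.7504 = 0.7094
  y_1 = -2.4144 - 0.05*-28.9728 = -0.9658
Step 2: grad_x = 2*8*0.7094 = 11.3501, grad_y = 2*6*-0.9658 = -11.5891
  x_2 = 0.7094 - 0.05*11.3501 = 0.1419
  y_2 = -0.9658 - 0.05*-11.5891 = -0.3863
Step 3: grad_x = 2*8*0.1419 = 2.27, grad_y = 2*6*-0.3863 = -4.6356
  x_3 = 0.1419 - 0.05*2.27 = 0.0284
  y_3 = -0.3863 - 0.05*-4.6356 = -0.1545
f(0.0284, -0.1545) = 8*0.0284^2 + 6*(-0.1545)^2 = 0.1497


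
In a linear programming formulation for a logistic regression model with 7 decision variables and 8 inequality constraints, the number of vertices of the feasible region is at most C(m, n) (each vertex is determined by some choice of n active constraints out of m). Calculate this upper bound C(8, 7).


Each vertex corresponds to some choice of n active constraints out of m, so the number of vertices is at most C(m, n) = m! / (n!(m-n)!).
m = 8, n = 7
Numerator: 8 * 7 * 6 * 5 * 4 * 3 * 2
Denominator: 7! = 5040
C(8, 7) = 8


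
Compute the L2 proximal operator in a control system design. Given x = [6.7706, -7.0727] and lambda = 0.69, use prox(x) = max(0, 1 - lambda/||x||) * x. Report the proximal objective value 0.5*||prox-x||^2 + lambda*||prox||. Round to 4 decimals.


Step 1: Compute ||x||.
||x|| = 9.791
Step 2: Compute scaling factor.
scale = max(0, 1 - 0.69/9.791) = 0.9295
Step 3: prox(x) = [6.2935, -6.5743]
||prox(x)|| = 9.101
Step 4: Proximal objective.
0.5*||prox-x||^2 = 0.2381
lambda*||prox|| = 6.2797
Total = 6.5178


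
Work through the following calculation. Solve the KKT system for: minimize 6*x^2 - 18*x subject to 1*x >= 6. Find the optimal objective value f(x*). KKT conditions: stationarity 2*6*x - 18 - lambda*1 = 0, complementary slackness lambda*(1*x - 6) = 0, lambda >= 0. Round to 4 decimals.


Step 1: Try lambda = 0 (constraint inactive).
x_unc = 18/(2*6) = 1.5
Check: 1*1.5 = 1.5 < 6 -- violated!
Step 2: Constraint must be active: 1*x = 6
x* = 6/1 = 6.0
lambda = (2*6*6.0 - 18)/1 = 54.0
Step 3: Compute optimal value.
f(x*) = 6*6.0^2 - 18*6.0 = 108.0


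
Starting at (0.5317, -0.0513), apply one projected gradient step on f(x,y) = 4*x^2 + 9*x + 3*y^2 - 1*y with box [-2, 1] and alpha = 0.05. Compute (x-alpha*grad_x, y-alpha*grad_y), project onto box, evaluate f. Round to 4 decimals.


Step 1: Compute gradient at (0.5317, -0.0513).
grad_x = 2*4*0.5317 + 9 = 13.2536
grad_y = 2*3*-0.0513 - 1 = -1.3078
Step 2: Gradient step.
x_raw = 0.5317 - 0.05*13.2536 = -0.131
y_raw = -0.0513 - 0.05*-1.3078 = 0.0141
Step 3: Project onto [-2, 1].
x_proj = clip(-0.131) = -0.131
y_proj = clip(0.0141) = 0.0141
Step 4: Evaluate f.
f(-0.131, 0.0141) = -1.1237


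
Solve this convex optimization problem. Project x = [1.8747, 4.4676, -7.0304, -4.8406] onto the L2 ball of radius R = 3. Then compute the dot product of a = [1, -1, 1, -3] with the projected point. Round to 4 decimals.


Step 1: Compute ||x|| (intermediates to 6 decimals).
||x|| = sqrt(1.8747^2 + 4.4676^2 + (-7.0304)^2 + (-4.8406)^2) = 9.814881
Step 2: Project.
Since ||x|| > R, scale = R/||x|| = 3/9.814881 = 0.305658, proj(x) = scale * x
proj(x) = [0.573017, 1.365558, -2.148898, -1.479568]
Step 3: Dot product.
a^T * proj(x) = 1*0.573017 - 1*1.365558 + 1*(-2.148898) - 3*(-1.479568) = 1.4973


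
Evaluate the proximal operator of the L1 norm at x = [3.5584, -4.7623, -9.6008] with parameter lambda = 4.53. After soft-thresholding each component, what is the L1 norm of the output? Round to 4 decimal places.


Soft-thresholding with lambda = 4.53:
prox(3.5584) = sign(3.5584)*max(|3.5584| - 4.53, 0) = 0.0
prox(-4.7623) = sign(-4.7623)*max(|-4.7623| - 4.53, 0) = -0.2323
prox(-9.6008) = sign(-9.6008)*max(|-9.6008| - 4.53, 0) = -5.0708
prox(x) = [0.0, -0.2323, -5.0708]
||prox(x)||_1 = 0.0 + 0.2323 + 5.0708 = 5.3031


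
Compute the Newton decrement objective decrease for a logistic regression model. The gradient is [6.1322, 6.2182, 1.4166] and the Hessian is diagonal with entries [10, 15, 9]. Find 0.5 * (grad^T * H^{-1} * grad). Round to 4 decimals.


Step 1: H is diagonal, so H^(-1) * g = [0.6132, 0.4145, 0.1574].
Step 2: g^T H^(-1) g = sum_i g_i^2 / H_ii
  = (6.1322)^2/10 + (6.2182)^2/15 + (1.4166)^2/9
  = 3.7604 + 2.5777 + 0.223 = 6.5611
Step 3: Objective decrease = 0.5 * g^T H^(-1) g = 3.2805


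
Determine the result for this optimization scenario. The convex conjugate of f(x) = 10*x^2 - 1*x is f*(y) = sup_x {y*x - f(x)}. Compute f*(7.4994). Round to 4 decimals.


f*(y) = sup_x {y*x - a*x^2 - b*x} = sup_x {(y-b)*x - a*x^2}
FOC: (y - b) - 2a*x = 0 => x* = (y - b)/(2a)
x* = (7.4994 + 1)/(2*10) = 0.425
f*(7.4994) = (y-b)^2/(4a) = (7.4994 + 1)^2/(4*10)
= 72.2398/40 = 1.806


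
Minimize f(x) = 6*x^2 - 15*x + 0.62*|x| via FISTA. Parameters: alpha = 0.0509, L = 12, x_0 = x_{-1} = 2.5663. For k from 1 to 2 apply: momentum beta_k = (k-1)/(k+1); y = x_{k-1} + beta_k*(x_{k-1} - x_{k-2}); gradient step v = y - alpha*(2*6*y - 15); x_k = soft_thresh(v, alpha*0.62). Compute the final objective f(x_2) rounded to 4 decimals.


FISTA on f(x) = 6*x^2 - 15*x + 0.62*|x|
L = 12, alpha = 0.0509
Iteration 1: beta = 0.0, y = 2.5663 + 0.0*(2.5663 - 2.5663) = 2.5663
  grad(y) = 15.7956, v = y - alpha*grad = 1.7623
  prox(v) = soft_thresh(1.7623, 0.0316) = 1.7307
Iteration 2: beta = 0.3333, y = 1.7307 + 0.3333*(1.7307 - 2.5663) = 1.4522
  grad(y) = 2.4267, v = y - alpha*grad = 1.3287
  prox(v) = soft_thresh(1.3287, 0.0316) = 1.2971
f(x_2) = 6*1.2971^2 - 15*1.2971 + 0.62*|1.2971| = -8.5574


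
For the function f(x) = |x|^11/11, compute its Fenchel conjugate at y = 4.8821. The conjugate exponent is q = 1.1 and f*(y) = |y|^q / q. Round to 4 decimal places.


The conjugate exponent q satisfies 1/p + 1/q = 1.
p = 11, so q = 11/(11 - 1) = 1.1
|y|^q = 4.8821^1.1 = 5.7209
f*(4.8821) = 5.7209 / 1.1 = 5.2009


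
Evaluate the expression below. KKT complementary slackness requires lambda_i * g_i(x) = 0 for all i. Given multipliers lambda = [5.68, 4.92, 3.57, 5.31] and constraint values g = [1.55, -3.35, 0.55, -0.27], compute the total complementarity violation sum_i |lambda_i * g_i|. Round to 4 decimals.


KKT complementary slackness check:
lambda_1 * g_1 = 5.68 * 1.55 = 8.804
lambda_2 * g_2 = 4.92 * -3.35 = -16.482
lambda_3 * g_3 = 3.57 * 0.55 = 1.9635
lambda_4 * g_4 = 5.31 * -0.27 = -1.4337
Total violation = 8.804 + 16.482 + 1.9635 + 1.4337 = 28.6832
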